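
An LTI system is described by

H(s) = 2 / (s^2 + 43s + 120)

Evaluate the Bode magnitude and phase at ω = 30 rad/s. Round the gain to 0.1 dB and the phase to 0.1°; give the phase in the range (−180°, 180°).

-57.5 dB, -121.2°

Substitute s = j30:
Numerator: 2 = 2 + j0
Denominator: (j30)^2 + 43(j30) + 120 = -780 + j1290
|N| = √(2² + 0²) ≈ 2, ∠N ≈ 0.00°
|D| = √(780² + 1290²) ≈ 1507.5, ∠D ≈ 121.16°
|H| = 2 / 1507.5 ≈ 0.0013267
Gain = 20 log₁₀(0.0013267) ≈ -57.54 dB
∠H = 0.00° − 121.16° = -121.16°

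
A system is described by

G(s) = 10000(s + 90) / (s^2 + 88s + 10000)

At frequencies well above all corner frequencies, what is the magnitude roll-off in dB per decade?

Each pole contributes −20 dB/decade at high frequency; each zero contributes +20 dB/decade.
Net: 1 zero(s) − 2 pole(s) → -20 dB/decade.

-20 dB/decade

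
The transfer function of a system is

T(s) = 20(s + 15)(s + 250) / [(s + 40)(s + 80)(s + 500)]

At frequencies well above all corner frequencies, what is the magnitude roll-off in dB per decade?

Each pole contributes −20 dB/decade at high frequency; each zero contributes +20 dB/decade.
Net: 2 zero(s) − 3 pole(s) → -20 dB/decade.

-20 dB/decade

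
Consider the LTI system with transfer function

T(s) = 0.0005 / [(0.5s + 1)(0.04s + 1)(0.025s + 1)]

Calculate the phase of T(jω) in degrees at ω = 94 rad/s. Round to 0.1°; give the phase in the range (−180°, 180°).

At ω = 94 rad/s:
pole (1 + j94·0.5) = 1 + j47 → |·| ≈ 47.011, ∠ ≈ 88.78°
pole (1 + j94·0.04) = 1 + j3.76 → |·| ≈ 3.8907, ∠ ≈ 75.11°
pole (1 + j94·0.025) = 1 + j2.35 → |·| ≈ 2.5539, ∠ ≈ 66.95°
∠T = (0°) − (88.78° + 75.11° + 66.95°) = -230.84° ≡ 129.16° (principal value)

129.2°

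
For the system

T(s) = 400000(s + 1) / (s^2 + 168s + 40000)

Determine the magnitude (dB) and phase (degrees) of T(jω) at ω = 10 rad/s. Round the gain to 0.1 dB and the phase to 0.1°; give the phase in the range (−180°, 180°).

40.1 dB, 81.9°

At s = jω = j10:
zero (s+1): 1 + j10 → |·| = √(1²+10²) = √101 ≈ 10.05, ∠ = arctan(10/1) ≈ 84.29°
quadratic: (j10)² + 168·j10 + 40000 = 39900 + j1680 → |·| ≈ 39935, ∠ ≈ 2.41°
|T| = 400000 · 10.05 / 39935 ≈ 100.66
Gain = 20 log₁₀(100.66) ≈ 40.06 dB
∠T = 84.29° − 2.41° = 81.88°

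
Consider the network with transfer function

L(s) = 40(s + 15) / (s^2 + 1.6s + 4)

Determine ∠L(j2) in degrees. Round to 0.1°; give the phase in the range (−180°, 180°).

At s = jω = j2:
zero (s+15): 15 + j2 → |·| = √(15²+2²) = √229 ≈ 15.133, ∠ = arctan(2/15) ≈ 7.59°
quadratic: (j2)² + 1.6·j2 + 4 = 0 + j3.2 → |·| ≈ 3.2, ∠ ≈ 90.00°
∠L = 7.59° − 90.00° = -82.41°

-82.4°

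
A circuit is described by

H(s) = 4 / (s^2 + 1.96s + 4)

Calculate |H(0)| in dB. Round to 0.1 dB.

H(0) = 4 / 4 = 1
20 log₁₀(1) ≈ 0.00 dB

0.0 dB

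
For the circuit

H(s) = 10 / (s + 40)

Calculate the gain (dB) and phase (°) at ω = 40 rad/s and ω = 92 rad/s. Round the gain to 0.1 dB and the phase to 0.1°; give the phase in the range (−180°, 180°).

Substitute s = j40:
Numerator: 10 = 10 + j0
Denominator: (j40) + 40 = 40 + j40
|N| = √(10² + 0²) ≈ 10, ∠N ≈ 0.00°
|D| = √(40² + 40²) ≈ 56.569, ∠D ≈ 45.00°
|H| = 10 / 56.569 ≈ 0.17678
Gain = 20 log₁₀(0.17678) ≈ -15.05 dB
∠H = 0.00° − 45.00° = -45.00°

Substitute s = j92:
Numerator: 10 = 10 + j0
Denominator: (j92) + 40 = 40 + j92
|N| = √(10² + 0²) ≈ 10, ∠N ≈ 0.00°
|D| = √(40² + 92²) ≈ 100.32, ∠D ≈ 66.50°
|H| = 10 / 100.32 ≈ 0.099681
Gain = 20 log₁₀(0.099681) ≈ -20.03 dB
∠H = 0.00° − 66.50° = -66.50°

ω = 40: -15.1 dB, -45.0°; ω = 92: -20.0 dB, -66.5°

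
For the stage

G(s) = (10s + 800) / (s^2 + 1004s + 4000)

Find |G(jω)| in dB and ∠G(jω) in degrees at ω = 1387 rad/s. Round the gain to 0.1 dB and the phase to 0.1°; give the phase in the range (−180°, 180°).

Substitute s = j1387:
Numerator: 10(j1387) + 800 = 800 + j13870
Denominator: (j1387)^2 + 1004(j1387) + 4000 = -1919769 + j1392548
|N| = √(800² + 13870²) ≈ 13893, ∠N ≈ 86.70°
|D| = √(1919769² + 1392548²) ≈ 2.3716e+06, ∠D ≈ 144.04°
|G| = 13893 / 2.3716e+06 ≈ 0.0058581
Gain = 20 log₁₀(0.0058581) ≈ -44.64 dB
∠G = 86.70° − 144.04° = -57.34°

-44.6 dB, -57.3°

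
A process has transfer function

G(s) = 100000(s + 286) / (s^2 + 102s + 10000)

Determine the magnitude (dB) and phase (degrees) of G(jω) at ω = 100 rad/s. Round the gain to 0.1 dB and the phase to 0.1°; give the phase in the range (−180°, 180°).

69.5 dB, -70.7°

At s = jω = j100:
zero (s+286): 286 + j100 → |·| = √(286²+100²) = √91796 ≈ 302.98, ∠ = arctan(100/286) ≈ 19.27°
quadratic: (j100)² + 102·j100 + 10000 = 0 + j10200 → |·| ≈ 10200, ∠ ≈ 90.00°
|G| = 100000 · 302.98 / 10200 ≈ 2970.4
Gain = 20 log₁₀(2970.4) ≈ 69.46 dB
∠G = 19.27° − 90.00° = -70.73°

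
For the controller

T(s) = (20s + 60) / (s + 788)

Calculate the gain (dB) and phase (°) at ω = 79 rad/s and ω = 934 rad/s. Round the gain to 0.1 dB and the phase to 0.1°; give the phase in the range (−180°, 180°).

ω = 79: 6.0 dB, 82.1°; ω = 934: 23.7 dB, 40.0°

Substitute s = j79:
Numerator: 20(j79) + 60 = 60 + j1580
Denominator: (j79) + 788 = 788 + j79
|N| = √(60² + 1580²) ≈ 1581.1, ∠N ≈ 87.83°
|D| = √(788² + 79²) ≈ 791.95, ∠D ≈ 5.72°
|T| = 1581.1 / 791.95 ≈ 1.9965
Gain = 20 log₁₀(1.9965) ≈ 6.01 dB
∠T = 87.83° − 5.72° = 82.11°

Substitute s = j934:
Numerator: 20(j934) + 60 = 60 + j18680
Denominator: (j934) + 788 = 788 + j934
|N| = √(60² + 18680²) ≈ 18680, ∠N ≈ 89.82°
|D| = √(788² + 934²) ≈ 1222, ∠D ≈ 49.85°
|T| = 18680 / 1222 ≈ 15.286
Gain = 20 log₁₀(15.286) ≈ 23.69 dB
∠T = 89.82° − 49.85° = 39.97°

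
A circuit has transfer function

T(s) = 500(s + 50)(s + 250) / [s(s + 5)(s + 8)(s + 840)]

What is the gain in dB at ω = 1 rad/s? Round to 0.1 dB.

At s = jω = j1:
zero (s+50): 50 + j1 → |·| = √(50²+1²) = √2501 ≈ 50.01, ∠ = arctan(1/50) ≈ 1.15°
zero (s+250): 250 + j1 → |·| = √(250²+1²) = √62501 ≈ 250, ∠ = arctan(1/250) ≈ 0.23°
pole (s+5): 5 + j1 → |·| = √(5²+1²) = √26 ≈ 5.099, ∠ = arctan(1/5) ≈ 11.31°
pole (s+8): 8 + j1 → |·| = √(8²+1²) = √65 ≈ 8.0623, ∠ = arctan(1/8) ≈ 7.13°
pole (s+840): 840 + j1 → |·| = √(840²+1²) = √705601 ≈ 840, ∠ = arctan(1/840) ≈ 0.07°
pole at origin: |s| = 1, ∠ = 90.00° (in denominator)
|T| = 500 · 12502 / 34532 ≈ 181.02
Gain = 20 log₁₀(181.02) ≈ 45.15 dB

45.2 dB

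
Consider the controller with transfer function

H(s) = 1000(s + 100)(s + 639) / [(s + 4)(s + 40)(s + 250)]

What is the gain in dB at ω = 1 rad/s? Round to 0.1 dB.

At s = jω = j1:
zero (s+100): 100 + j1 → |·| = √(100²+1²) = √10001 ≈ 100, ∠ = arctan(1/100) ≈ 0.57°
zero (s+639): 639 + j1 → |·| = √(639²+1²) = √408322 ≈ 639, ∠ = arctan(1/639) ≈ 0.09°
pole (s+4): 4 + j1 → |·| = √(4²+1²) = √17 ≈ 4.1231, ∠ = arctan(1/4) ≈ 14.04°
pole (s+40): 40 + j1 → |·| = √(40²+1²) = √1601 ≈ 40.012, ∠ = arctan(1/40) ≈ 1.43°
pole (s+250): 250 + j1 → |·| = √(250²+1²) = √62501 ≈ 250, ∠ = arctan(1/250) ≈ 0.23°
|H| = 1000 · 63900 / 41243 ≈ 1549.4
Gain = 20 log₁₀(1549.4) ≈ 63.80 dB

63.8 dB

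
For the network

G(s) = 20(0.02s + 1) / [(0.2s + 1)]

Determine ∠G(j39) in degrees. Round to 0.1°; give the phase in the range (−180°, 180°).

At ω = 39 rad/s:
zero (1 + j39·0.02) = 1 + j0.78 → |·| ≈ 1.2682, ∠ ≈ 37.95°
pole (1 + j39·0.2) = 1 + j7.8 → |·| ≈ 7.8638, ∠ ≈ 82.69°
∠G = (37.95°) − (82.69°) = -44.74°

-44.7°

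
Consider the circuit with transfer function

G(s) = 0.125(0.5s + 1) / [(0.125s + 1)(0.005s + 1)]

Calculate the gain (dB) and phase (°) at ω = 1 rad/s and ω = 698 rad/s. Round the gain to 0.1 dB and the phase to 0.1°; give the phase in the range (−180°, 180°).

At ω = 1 rad/s:
zero (1 + j1·0.5) = 1 + j0.5 → |·| ≈ 1.118, ∠ ≈ 26.57°
pole (1 + j1·0.125) = 1 + j0.125 → |·| ≈ 1.0078, ∠ ≈ 7.13°
pole (1 + j1·0.005) = 1 + j0.005 → |·| ≈ 1, ∠ ≈ 0.29°
|G| = 0.125 · 1.118 / (1.0078 · 1) ≈ 0.13867
Gain = 20 log₁₀(0.13867) ≈ -17.16 dB
∠G = (26.57°) − (7.13° + 0.29°) = 19.15°

At ω = 698 rad/s:
zero (1 + j698·0.5) = 1 + j349 → |·| ≈ 349, ∠ ≈ 89.84°
pole (1 + j698·0.125) = 1 + j87.25 → |·| ≈ 87.256, ∠ ≈ 89.34°
pole (1 + j698·0.005) = 1 + j3.49 → |·| ≈ 3.6304, ∠ ≈ 74.01°
|G| = 0.125 · 349 / (87.256 · 3.6304) ≈ 0.13772
Gain = 20 log₁₀(0.13772) ≈ -17.22 dB
∠G = (89.84°) − (89.34° + 74.01°) = -73.51°

ω = 1: -17.2 dB, 19.2°; ω = 698: -17.2 dB, -73.5°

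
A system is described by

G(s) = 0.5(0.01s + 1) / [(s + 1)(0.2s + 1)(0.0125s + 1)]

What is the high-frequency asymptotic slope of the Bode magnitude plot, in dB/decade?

-40 dB/decade

Each pole contributes −20 dB/decade at high frequency; each zero contributes +20 dB/decade.
Net: 1 zero(s) − 3 pole(s) → -40 dB/decade.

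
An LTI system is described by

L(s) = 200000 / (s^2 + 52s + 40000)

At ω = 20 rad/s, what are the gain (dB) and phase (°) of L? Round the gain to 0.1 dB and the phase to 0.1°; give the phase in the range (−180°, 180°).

14.1 dB, -1.5°

At s = jω = j20:
quadratic: (j20)² + 52·j20 + 40000 = 39600 + j1040 → |·| ≈ 39614, ∠ ≈ 1.50°
|L| = 200000 / 39614 ≈ 5.0487
Gain = 20 log₁₀(5.0487) ≈ 14.06 dB
∠L = 0.00° − 1.50° = -1.50°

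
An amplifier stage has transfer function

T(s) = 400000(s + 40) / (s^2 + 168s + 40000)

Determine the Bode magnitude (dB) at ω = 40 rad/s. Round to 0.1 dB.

At s = jω = j40:
zero (s+40): 40 + j40 → |·| = √(40²+40²) = √3200 ≈ 56.569, ∠ = arctan(40/40) ≈ 45.00°
quadratic: (j40)² + 168·j40 + 40000 = 38400 + j6720 → |·| ≈ 38984, ∠ ≈ 9.93°
|T| = 400000 · 56.569 / 38984 ≈ 580.43
Gain = 20 log₁₀(580.43) ≈ 55.27 dB

55.3 dB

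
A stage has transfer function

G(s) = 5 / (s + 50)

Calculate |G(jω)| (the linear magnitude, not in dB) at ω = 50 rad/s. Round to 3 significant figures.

Substitute s = j50:
Numerator: 5 = 5 + j0
Denominator: (j50) + 50 = 50 + j50
|N| = √(5² + 0²) ≈ 5, ∠N ≈ 0.00°
|D| = √(50² + 50²) ≈ 70.711, ∠D ≈ 45.00°
|G| = 5 / 70.711 ≈ 0.07071

0.0707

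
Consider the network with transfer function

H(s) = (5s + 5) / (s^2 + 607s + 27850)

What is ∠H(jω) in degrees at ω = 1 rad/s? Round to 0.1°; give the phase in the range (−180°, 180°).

43.8°

Substitute s = j1:
Numerator: 5(j1) + 5 = 5 + j5
Denominator: (j1)^2 + 607(j1) + 27850 = 27849 + j607
|N| = √(5² + 5²) ≈ 7.0711, ∠N ≈ 45.00°
|D| = √(27849² + 607²) ≈ 27856, ∠D ≈ 1.25°
∠H = 45.00° − 1.25° = 43.75°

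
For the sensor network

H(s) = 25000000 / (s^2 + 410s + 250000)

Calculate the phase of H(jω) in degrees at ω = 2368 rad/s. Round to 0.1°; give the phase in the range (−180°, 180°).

-169.7°

At s = jω = j2368:
quadratic: (j2368)² + 410·j2368 + 250000 = -5357424 + j970880 → |·| ≈ 5.4447e+06, ∠ ≈ 169.73°
∠H = 0.00° − 169.73° = -169.73°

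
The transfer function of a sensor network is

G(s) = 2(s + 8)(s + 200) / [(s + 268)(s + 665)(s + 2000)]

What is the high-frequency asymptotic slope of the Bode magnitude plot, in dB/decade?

Each pole contributes −20 dB/decade at high frequency; each zero contributes +20 dB/decade.
Net: 2 zero(s) − 3 pole(s) → -20 dB/decade.

-20 dB/decade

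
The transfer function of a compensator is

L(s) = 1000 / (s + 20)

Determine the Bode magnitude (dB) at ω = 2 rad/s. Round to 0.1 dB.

At s = jω = j2:
pole (s+20): 20 + j2 → |·| = √(20²+2²) = √404 ≈ 20.1, ∠ = arctan(2/20) ≈ 5.71°
|L| = 1000 / 20.1 ≈ 49.751
Gain = 20 log₁₀(49.751) ≈ 33.94 dB

33.9 dB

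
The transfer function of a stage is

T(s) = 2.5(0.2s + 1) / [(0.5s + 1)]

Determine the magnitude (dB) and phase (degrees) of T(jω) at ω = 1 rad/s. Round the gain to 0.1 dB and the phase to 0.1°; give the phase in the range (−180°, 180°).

7.2 dB, -15.3°

At ω = 1 rad/s:
zero (1 + j1·0.2) = 1 + j0.2 → |·| ≈ 1.0198, ∠ ≈ 11.31°
pole (1 + j1·0.5) = 1 + j0.5 → |·| ≈ 1.118, ∠ ≈ 26.57°
|T| = 2.5 · 1.0198 / (1.118) ≈ 2.2804
Gain = 20 log₁₀(2.2804) ≈ 7.16 dB
∠T = (11.31°) − (26.57°) = -15.26°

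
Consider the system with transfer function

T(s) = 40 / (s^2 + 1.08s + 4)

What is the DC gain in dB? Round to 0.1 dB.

T(0) = 40 / 4 = 10
20 log₁₀(10) ≈ 20.00 dB

20.0 dB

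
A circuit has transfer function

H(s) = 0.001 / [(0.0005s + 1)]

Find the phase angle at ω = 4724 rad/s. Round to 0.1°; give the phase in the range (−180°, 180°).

At ω = 4724 rad/s:
pole (1 + j4724·0.0005) = 1 + j2.362 → |·| ≈ 2.565, ∠ ≈ 67.05°
∠H = (0°) − (67.05°) = -67.05°

-67.1°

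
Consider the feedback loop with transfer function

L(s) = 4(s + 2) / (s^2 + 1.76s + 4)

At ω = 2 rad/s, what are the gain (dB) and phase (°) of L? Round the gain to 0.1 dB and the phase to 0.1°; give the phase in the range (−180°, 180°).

At s = jω = j2:
zero (s+2): 2 + j2 → |·| = √(2²+2²) = √8 ≈ 2.8284, ∠ = arctan(2/2) ≈ 45.00°
quadratic: (j2)² + 1.76·j2 + 4 = 0 + j3.52 → |·| ≈ 3.52, ∠ ≈ 90.00°
|L| = 4 · 2.8284 / 3.52 ≈ 3.2141
Gain = 20 log₁₀(3.2141) ≈ 10.14 dB
∠L = 45.00° − 90.00° = -45.00°

10.1 dB, -45.0°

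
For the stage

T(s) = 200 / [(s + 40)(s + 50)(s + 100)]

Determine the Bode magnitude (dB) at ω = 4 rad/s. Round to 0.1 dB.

At s = jω = j4:
pole (s+40): 40 + j4 → |·| = √(40²+4²) = √1616 ≈ 40.2, ∠ = arctan(4/40) ≈ 5.71°
pole (s+50): 50 + j4 → |·| = √(50²+4²) = √2516 ≈ 50.16, ∠ = arctan(4/50) ≈ 4.57°
pole (s+100): 100 + j4 → |·| = √(100²+4²) = √10016 ≈ 100.08, ∠ = arctan(4/100) ≈ 2.29°
|T| = 200 / 2.018e+05 ≈ 0.00099108
Gain = 20 log₁₀(0.00099108) ≈ -60.08 dB

-60.1 dB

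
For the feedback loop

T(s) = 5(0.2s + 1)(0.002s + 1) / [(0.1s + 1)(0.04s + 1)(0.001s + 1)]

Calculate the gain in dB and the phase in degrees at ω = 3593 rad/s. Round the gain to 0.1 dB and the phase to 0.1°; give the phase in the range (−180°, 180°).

-17.4 dB, -81.9°

At ω = 3593 rad/s:
zero (1 + j3593·0.2) = 1 + j718.6 → |·| ≈ 718.6, ∠ ≈ 89.92°
zero (1 + j3593·0.002) = 1 + j7.186 → |·| ≈ 7.2552, ∠ ≈ 82.08°
pole (1 + j3593·0.1) = 1 + j359.3 → |·| ≈ 359.3, ∠ ≈ 89.84°
pole (1 + j3593·0.04) = 1 + j143.72 → |·| ≈ 143.72, ∠ ≈ 89.60°
pole (1 + j3593·0.001) = 1 + j3.593 → |·| ≈ 3.7296, ∠ ≈ 74.45°
|T| = 5 · 718.6 · 7.2552 / (359.3 · 143.72 · 3.7296) ≈ 0.13535
Gain = 20 log₁₀(0.13535) ≈ -17.37 dB
∠T = (89.92° + 82.08°) − (89.84° + 89.60° + 74.45°) = -81.89°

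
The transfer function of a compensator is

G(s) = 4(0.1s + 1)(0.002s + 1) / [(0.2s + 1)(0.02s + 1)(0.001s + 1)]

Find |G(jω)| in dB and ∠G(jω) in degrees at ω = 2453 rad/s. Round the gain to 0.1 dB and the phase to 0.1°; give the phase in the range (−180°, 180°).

At ω = 2453 rad/s:
zero (1 + j2453·0.1) = 1 + j245.3 → |·| ≈ 245.3, ∠ ≈ 89.77°
zero (1 + j2453·0.002) = 1 + j4.906 → |·| ≈ 5.0069, ∠ ≈ 78.48°
pole (1 + j2453·0.2) = 1 + j490.6 → |·| ≈ 490.6, ∠ ≈ 89.88°
pole (1 + j2453·0.02) = 1 + j49.06 → |·| ≈ 49.07, ∠ ≈ 88.83°
pole (1 + j2453·0.001) = 1 + j2.453 → |·| ≈ 2.649, ∠ ≈ 67.82°
|G| = 4 · 245.3 · 5.0069 / (490.6 · 49.07 · 2.649) ≈ 0.077037
Gain = 20 log₁₀(0.077037) ≈ -22.27 dB
∠G = (89.77° + 78.48°) − (89.88° + 88.83° + 67.82°) = -78.28°

-22.3 dB, -78.3°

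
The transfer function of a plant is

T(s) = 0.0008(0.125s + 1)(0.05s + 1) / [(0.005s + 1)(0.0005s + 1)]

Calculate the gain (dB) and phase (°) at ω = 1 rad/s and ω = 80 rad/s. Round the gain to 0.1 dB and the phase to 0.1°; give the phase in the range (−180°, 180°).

At ω = 1 rad/s:
zero (1 + j1·0.125) = 1 + j0.125 → |·| ≈ 1.0078, ∠ ≈ 7.13°
zero (1 + j1·0.05) = 1 + j0.05 → |·| ≈ 1.0012, ∠ ≈ 2.86°
pole (1 + j1·0.005) = 1 + j0.005 → |·| ≈ 1, ∠ ≈ 0.29°
pole (1 + j1·0.0005) = 1 + j0.0005 → |·| ≈ 1, ∠ ≈ 0.03°
|T| = 0.0008 · 1.0078 · 1.0012 / (1 · 1) ≈ 0.00080721
Gain = 20 log₁₀(0.00080721) ≈ -61.86 dB
∠T = (7.13° + 2.86°) − (0.29° + 0.03°) = 9.67°

At ω = 80 rad/s:
zero (1 + j80·0.125) = 1 + j10 → |·| ≈ 10.05, ∠ ≈ 84.29°
zero (1 + j80·0.05) = 1 + j4 → |·| ≈ 4.1231, ∠ ≈ 75.96°
pole (1 + j80·0.005) = 1 + j0.4 → |·| ≈ 1.077, ∠ ≈ 21.80°
pole (1 + j80·0.0005) = 1 + j0.04 → |·| ≈ 1.0008, ∠ ≈ 2.29°
|T| = 0.0008 · 10.05 · 4.1231 / (1.077 · 1.0008) ≈ 0.030755
Gain = 20 log₁₀(0.030755) ≈ -30.24 dB
∠T = (84.29° + 75.96°) − (21.80° + 2.29°) = 136.16°

ω = 1: -61.9 dB, 9.7°; ω = 80: -30.2 dB, 136.2°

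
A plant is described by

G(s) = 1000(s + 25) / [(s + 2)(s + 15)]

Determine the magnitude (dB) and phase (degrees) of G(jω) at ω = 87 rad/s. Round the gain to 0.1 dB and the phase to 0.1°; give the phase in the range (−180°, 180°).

21.4 dB, -94.9°

At s = jω = j87:
zero (s+25): 25 + j87 → |·| = √(25²+87²) = √8194 ≈ 90.521, ∠ = arctan(87/25) ≈ 73.97°
pole (s+2): 2 + j87 → |·| = √(2²+87²) = √7573 ≈ 87.023, ∠ = arctan(87/2) ≈ 88.68°
pole (s+15): 15 + j87 → |·| = √(15²+87²) = √7794 ≈ 88.284, ∠ = arctan(87/15) ≈ 80.22°
|G| = 1000 · 90.521 / 7682.7 ≈ 11.782
Gain = 20 log₁₀(11.782) ≈ 21.42 dB
∠G = 73.97° − 168.90° = -94.93°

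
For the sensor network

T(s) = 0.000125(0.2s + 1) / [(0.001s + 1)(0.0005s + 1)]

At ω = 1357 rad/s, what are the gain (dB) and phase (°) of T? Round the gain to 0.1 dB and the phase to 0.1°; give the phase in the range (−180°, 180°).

At ω = 1357 rad/s:
zero (1 + j1357·0.2) = 1 + j271.4 → |·| ≈ 271.4, ∠ ≈ 89.79°
pole (1 + j1357·0.001) = 1 + j1.357 → |·| ≈ 1.6857, ∠ ≈ 53.61°
pole (1 + j1357·0.0005) = 1 + j0.6785 → |·| ≈ 1.2085, ∠ ≈ 34.16°
|T| = 0.000125 · 271.4 / (1.6857 · 1.2085) ≈ 0.016653
Gain = 20 log₁₀(0.016653) ≈ -35.57 dB
∠T = (89.79°) − (53.61° + 34.16°) = 2.02°

-35.6 dB, 2.0°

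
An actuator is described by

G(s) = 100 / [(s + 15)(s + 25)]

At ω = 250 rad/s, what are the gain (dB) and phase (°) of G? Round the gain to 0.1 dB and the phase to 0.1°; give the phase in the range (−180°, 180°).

At s = jω = j250:
pole (s+15): 15 + j250 → |·| = √(15²+250²) = √62725 ≈ 250.45, ∠ = arctan(250/15) ≈ 86.57°
pole (s+25): 25 + j250 → |·| = √(25²+250²) = √63125 ≈ 251.25, ∠ = arctan(250/25) ≈ 84.29°
|G| = 100 / 62926 ≈ 0.0015892
Gain = 20 log₁₀(0.0015892) ≈ -55.98 dB
∠G = 0.00° − 170.86° = -170.86°

-56.0 dB, -170.9°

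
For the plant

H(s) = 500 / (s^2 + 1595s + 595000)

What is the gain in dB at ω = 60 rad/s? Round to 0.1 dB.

Substitute s = j60:
Numerator: 500 = 500 + j0
Denominator: (j60)^2 + 1595(j60) + 595000 = 591400 + j95700
|N| = √(500² + 0²) ≈ 500, ∠N ≈ 0.00°
|D| = √(591400² + 95700²) ≈ 5.9909e+05, ∠D ≈ 9.19°
|H| = 500 / 5.9909e+05 ≈ 0.0008346
Gain = 20 log₁₀(0.0008346) ≈ -61.57 dB

-61.6 dB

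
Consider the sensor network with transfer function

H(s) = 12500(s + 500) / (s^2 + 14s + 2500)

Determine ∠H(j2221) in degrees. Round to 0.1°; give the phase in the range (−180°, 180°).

At s = jω = j2221:
zero (s+500): 500 + j2221 → |·| = √(500²+2221²) = √5182841 ≈ 2276.6, ∠ = arctan(2221/500) ≈ 77.31°
quadratic: (j2221)² + 14·j2221 + 2500 = -4930341 + j31094 → |·| ≈ 4.9304e+06, ∠ ≈ 179.64°
∠H = 77.31° − 179.64° = -102.33°

-102.3°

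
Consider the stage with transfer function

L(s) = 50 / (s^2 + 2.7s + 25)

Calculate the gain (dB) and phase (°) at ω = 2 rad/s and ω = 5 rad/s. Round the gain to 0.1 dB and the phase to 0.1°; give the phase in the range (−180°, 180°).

At s = jω = j2:
quadratic: (j2)² + 2.7·j2 + 25 = 21 + j5.4 → |·| ≈ 21.683, ∠ ≈ 14.42°
|L| = 50 / 21.683 ≈ 2.306
Gain = 20 log₁₀(2.306) ≈ 7.26 dB
∠L = 0.00° − 14.42° = -14.42°

At s = jω = j5:
quadratic: (j5)² + 2.7·j5 + 25 = 0 + j13.5 → |·| ≈ 13.5, ∠ ≈ 90.00°
|L| = 50 / 13.5 ≈ 3.7037
Gain = 20 log₁₀(3.7037) ≈ 11.37 dB
∠L = 0.00° − 90.00° = -90.00°

ω = 2: 7.3 dB, -14.4°; ω = 5: 11.4 dB, -90.0°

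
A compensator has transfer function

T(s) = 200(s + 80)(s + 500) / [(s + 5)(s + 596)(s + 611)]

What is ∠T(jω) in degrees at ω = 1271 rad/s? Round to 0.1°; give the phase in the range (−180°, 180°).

-64.1°

At s = jω = j1271:
zero (s+80): 80 + j1271 → |·| = √(80²+1271²) = √1621841 ≈ 1273.5, ∠ = arctan(1271/80) ≈ 86.40°
zero (s+500): 500 + j1271 → |·| = √(500²+1271²) = √1865441 ≈ 1365.8, ∠ = arctan(1271/500) ≈ 68.53°
pole (s+5): 5 + j1271 → |·| = √(5²+1271²) = √1615466 ≈ 1271, ∠ = arctan(1271/5) ≈ 89.77°
pole (s+596): 596 + j1271 → |·| = √(596²+1271²) = √1970657 ≈ 1403.8, ∠ = arctan(1271/596) ≈ 64.88°
pole (s+611): 611 + j1271 → |·| = √(611²+1271²) = √1988762 ≈ 1410.2, ∠ = arctan(1271/611) ≈ 64.33°
∠T = 154.93° − 218.98° = -64.05°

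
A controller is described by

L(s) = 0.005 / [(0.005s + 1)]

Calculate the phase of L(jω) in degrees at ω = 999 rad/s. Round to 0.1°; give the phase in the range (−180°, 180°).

At ω = 999 rad/s:
pole (1 + j999·0.005) = 1 + j4.995 → |·| ≈ 5.0941, ∠ ≈ 78.68°
∠L = (0°) − (78.68°) = -78.68°

-78.7°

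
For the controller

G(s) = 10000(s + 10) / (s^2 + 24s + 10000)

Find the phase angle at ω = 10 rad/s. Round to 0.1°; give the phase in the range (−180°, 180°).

43.6°

At s = jω = j10:
zero (s+10): 10 + j10 → |·| = √(10²+10²) = √200 ≈ 14.142, ∠ = arctan(10/10) ≈ 45.00°
quadratic: (j10)² + 24·j10 + 10000 = 9900 + j240 → |·| ≈ 9902.9, ∠ ≈ 1.39°
∠G = 45.00° − 1.39° = 43.61°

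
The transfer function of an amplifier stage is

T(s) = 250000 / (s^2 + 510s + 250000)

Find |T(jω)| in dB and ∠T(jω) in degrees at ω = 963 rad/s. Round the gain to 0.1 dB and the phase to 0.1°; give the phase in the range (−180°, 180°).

At s = jω = j963:
quadratic: (j963)² + 510·j963 + 250000 = -677369 + j491130 → |·| ≈ 8.3668e+05, ∠ ≈ 144.06°
|T| = 250000 / 8.3668e+05 ≈ 0.2988
Gain = 20 log₁₀(0.2988) ≈ -10.49 dB
∠T = 0.00° − 144.06° = -144.06°

-10.5 dB, -144.1°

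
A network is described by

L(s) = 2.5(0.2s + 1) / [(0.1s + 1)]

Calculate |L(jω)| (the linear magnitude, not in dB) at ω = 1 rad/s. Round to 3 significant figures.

2.54

At ω = 1 rad/s:
zero (1 + j1·0.2) = 1 + j0.2 → |·| ≈ 1.0198, ∠ ≈ 11.31°
pole (1 + j1·0.1) = 1 + j0.1 → |·| ≈ 1.005, ∠ ≈ 5.71°
|L| = 2.5 · 1.0198 / (1.005) ≈ 2.5368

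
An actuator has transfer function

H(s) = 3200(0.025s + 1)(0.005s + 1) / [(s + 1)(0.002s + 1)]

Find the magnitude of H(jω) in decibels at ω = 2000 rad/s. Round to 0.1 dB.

45.8 dB

At ω = 2000 rad/s:
zero (1 + j2000·0.025) = 1 + j50 → |·| ≈ 50.01, ∠ ≈ 88.85°
zero (1 + j2000·0.005) = 1 + j10 → |·| ≈ 10.05, ∠ ≈ 84.29°
pole (1 + j2000·1) = 1 + j2000 → |·| ≈ 2000, ∠ ≈ 89.97°
pole (1 + j2000·0.002) = 1 + j4 → |·| ≈ 4.1231, ∠ ≈ 75.96°
|H| = 3200 · 50.01 · 10.05 / (2000 · 4.1231) ≈ 195.04
Gain = 20 log₁₀(195.04) ≈ 45.80 dB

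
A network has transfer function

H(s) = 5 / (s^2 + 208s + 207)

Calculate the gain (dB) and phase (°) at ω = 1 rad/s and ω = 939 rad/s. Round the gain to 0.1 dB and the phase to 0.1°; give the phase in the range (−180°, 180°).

Substitute s = j1:
Numerator: 5 = 5 + j0
Denominator: (j1)^2 + 208(j1) + 207 = 206 + j208
|N| = √(5² + 0²) ≈ 5, ∠N ≈ 0.00°
|D| = √(206² + 208²) ≈ 292.75, ∠D ≈ 45.28°
|H| = 5 / 292.75 ≈ 0.017079
Gain = 20 log₁₀(0.017079) ≈ -35.35 dB
∠H = 0.00° − 45.28° = -45.28°

Substitute s = j939:
Numerator: 5 = 5 + j0
Denominator: (j939)^2 + 208(j939) + 207 = -881514 + j195312
|N| = √(5² + 0²) ≈ 5, ∠N ≈ 0.00°
|D| = √(881514² + 195312²) ≈ 9.0289e+05, ∠D ≈ 167.51°
|H| = 5 / 9.0289e+05 ≈ 5.5378e-06
Gain = 20 log₁₀(5.5378e-06) ≈ -105.13 dB
∠H = 0.00° − 167.51° = -167.51°

ω = 1: -35.4 dB, -45.3°; ω = 939: -105.1 dB, -167.5°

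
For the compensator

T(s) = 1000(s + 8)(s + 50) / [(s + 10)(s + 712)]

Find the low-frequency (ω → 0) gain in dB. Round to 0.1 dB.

35.0 dB

T(0) = 1000·8·50 / (10·712) ≈ 56.18
20 log₁₀(56.18) ≈ 34.99 dB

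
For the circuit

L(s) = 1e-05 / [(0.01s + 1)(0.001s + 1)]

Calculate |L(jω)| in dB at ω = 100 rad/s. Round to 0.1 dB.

At ω = 100 rad/s:
pole (1 + j100·0.01) = 1 + j1 → |·| ≈ 1.4142, ∠ ≈ 45.00°
pole (1 + j100·0.001) = 1 + j0.1 → |·| ≈ 1.005, ∠ ≈ 5.71°
|L| = 1e-05 · 1 / (1.4142 · 1.005) ≈ 7.036e-06
Gain = 20 log₁₀(7.036e-06) ≈ -103.05 dB

-103.1 dB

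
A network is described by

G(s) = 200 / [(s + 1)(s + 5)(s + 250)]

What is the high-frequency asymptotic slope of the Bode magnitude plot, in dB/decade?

Each pole contributes −20 dB/decade at high frequency; each zero contributes +20 dB/decade.
Net: 0 zero(s) − 3 pole(s) → -60 dB/decade.

-60 dB/decade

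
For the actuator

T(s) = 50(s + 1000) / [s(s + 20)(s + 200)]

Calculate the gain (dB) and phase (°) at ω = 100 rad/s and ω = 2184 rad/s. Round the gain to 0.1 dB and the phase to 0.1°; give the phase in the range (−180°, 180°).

ω = 100: -33.1 dB, 170.5°; ω = 2184: -98.8 dB, 161.2°

At s = jω = j100:
zero (s+1000): 1000 + j100 → |·| = √(1000²+100²) = √1010000 ≈ 1005, ∠ = arctan(100/1000) ≈ 5.71°
pole (s+20): 20 + j100 → |·| = √(20²+100²) = √10400 ≈ 101.98, ∠ = arctan(100/20) ≈ 78.69°
pole (s+200): 200 + j100 → |·| = √(200²+100²) = √50000 ≈ 223.61, ∠ = arctan(100/200) ≈ 26.57°
pole at origin: |s| = 100, ∠ = 90.00° (in denominator)
|T| = 50 · 1005 / 2.2804e+06 ≈ 0.022036
Gain = 20 log₁₀(0.022036) ≈ -33.14 dB
∠T = 5.71° − 195.26° = -189.55° ≡ 170.45° (principal value)

At s = jω = j2184:
zero (s+1000): 1000 + j2184 → |·| = √(1000²+2184²) = √5769856 ≈ 2402.1, ∠ = arctan(2184/1000) ≈ 65.40°
pole (s+20): 20 + j2184 → |·| = √(20²+2184²) = √4770256 ≈ 2184.1, ∠ = arctan(2184/20) ≈ 89.48°
pole (s+200): 200 + j2184 → |·| = √(200²+2184²) = √4809856 ≈ 2193.1, ∠ = arctan(2184/200) ≈ 84.77°
pole at origin: |s| = 2184, ∠ = 90.00° (in denominator)
|T| = 50 · 2402.1 / 1.0461e+10 ≈ 1.1481e-05
Gain = 20 log₁₀(1.1481e-05) ≈ -98.80 dB
∠T = 65.40° − 264.25° = -198.85° ≡ 161.15° (principal value)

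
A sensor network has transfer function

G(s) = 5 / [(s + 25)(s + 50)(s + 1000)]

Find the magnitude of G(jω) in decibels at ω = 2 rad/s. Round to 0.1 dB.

-108.0 dB

At s = jω = j2:
pole (s+25): 25 + j2 → |·| = √(25²+2²) = √629 ≈ 25.08, ∠ = arctan(2/25) ≈ 4.57°
pole (s+50): 50 + j2 → |·| = √(50²+2²) = √2504 ≈ 50.04, ∠ = arctan(2/50) ≈ 2.29°
pole (s+1000): 1000 + j2 → |·| = √(1000²+2²) = √1000004 ≈ 1000, ∠ = arctan(2/1000) ≈ 0.11°
|G| = 5 / 1.255e+06 ≈ 3.9841e-06
Gain = 20 log₁₀(3.9841e-06) ≈ -107.99 dB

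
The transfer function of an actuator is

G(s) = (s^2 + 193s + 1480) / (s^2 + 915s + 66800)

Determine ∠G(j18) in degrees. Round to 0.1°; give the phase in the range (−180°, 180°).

Substitute s = j18:
Numerator: (j18)^2 + 193(j18) + 1480 = 1156 + j3474
Denominator: (j18)^2 + 915(j18) + 66800 = 66476 + j16470
|N| = √(1156² + 3474²) ≈ 3661.3, ∠N ≈ 71.59°
|D| = √(66476² + 16470²) ≈ 68486, ∠D ≈ 13.92°
∠G = 71.59° − 13.92° = 57.67°

57.7°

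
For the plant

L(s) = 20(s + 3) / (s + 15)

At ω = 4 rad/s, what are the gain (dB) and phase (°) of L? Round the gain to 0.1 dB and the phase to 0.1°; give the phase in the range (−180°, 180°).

16.2 dB, 38.2°

At s = jω = j4:
zero (s+3): 3 + j4 → |·| = √(3²+4²) = √25 ≈ 5, ∠ = arctan(4/3) ≈ 53.13°
pole (s+15): 15 + j4 → |·| = √(15²+4²) = √241 ≈ 15.524, ∠ = arctan(4/15) ≈ 14.93°
|L| = 20 · 5 / 15.524 ≈ 6.4416
Gain = 20 log₁₀(6.4416) ≈ 16.18 dB
∠L = 53.13° − 14.93° = 38.20°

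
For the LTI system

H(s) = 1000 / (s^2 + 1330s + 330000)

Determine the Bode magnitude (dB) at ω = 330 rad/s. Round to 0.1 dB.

-53.8 dB

Substitute s = j330:
Numerator: 1000 = 1000 + j0
Denominator: (j330)^2 + 1330(j330) + 330000 = 221100 + j438900
|N| = √(1000² + 0²) ≈ 1000, ∠N ≈ 0.00°
|D| = √(221100² + 438900²) ≈ 4.9145e+05, ∠D ≈ 63.26°
|H| = 1000 / 4.9145e+05 ≈ 0.0020348
Gain = 20 log₁₀(0.0020348) ≈ -53.83 dB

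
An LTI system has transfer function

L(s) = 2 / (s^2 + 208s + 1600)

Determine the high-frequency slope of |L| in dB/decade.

-40 dB/decade

Each pole contributes −20 dB/decade at high frequency; each zero contributes +20 dB/decade.
Net: 0 zero(s) − 2 pole(s) → -40 dB/decade.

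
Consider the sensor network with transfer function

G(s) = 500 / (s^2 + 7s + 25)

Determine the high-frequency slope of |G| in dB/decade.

-40 dB/decade

Each pole contributes −20 dB/decade at high frequency; each zero contributes +20 dB/decade.
Net: 0 zero(s) − 2 pole(s) → -40 dB/decade.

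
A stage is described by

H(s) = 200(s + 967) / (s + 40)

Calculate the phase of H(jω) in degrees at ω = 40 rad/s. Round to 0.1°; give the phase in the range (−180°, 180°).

At s = jω = j40:
zero (s+967): 967 + j40 → |·| = √(967²+40²) = √936689 ≈ 967.83, ∠ = arctan(40/967) ≈ 2.37°
pole (s+40): 40 + j40 → |·| = √(40²+40²) = √3200 ≈ 56.569, ∠ = arctan(40/40) ≈ 45.00°
∠H = 2.37° − 45.00° = -42.63°

-42.6°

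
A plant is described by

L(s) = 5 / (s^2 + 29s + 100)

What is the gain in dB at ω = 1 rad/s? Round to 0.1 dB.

Substitute s = j1:
Numerator: 5 = 5 + j0
Denominator: (j1)^2 + 29(j1) + 100 = 99 + j29
|N| = √(5² + 0²) ≈ 5, ∠N ≈ 0.00°
|D| = √(99² + 29²) ≈ 103.16, ∠D ≈ 16.33°
|L| = 5 / 103.16 ≈ 0.048468
Gain = 20 log₁₀(0.048468) ≈ -26.29 dB

-26.3 dB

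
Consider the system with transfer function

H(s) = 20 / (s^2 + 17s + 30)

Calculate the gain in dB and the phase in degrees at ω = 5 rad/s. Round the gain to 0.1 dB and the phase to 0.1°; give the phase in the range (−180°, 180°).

-12.6 dB, -86.6°

Substitute s = j5:
Numerator: 20 = 20 + j0
Denominator: (j5)^2 + 17(j5) + 30 = 5 + j85
|N| = √(20² + 0²) ≈ 20, ∠N ≈ 0.00°
|D| = √(5² + 85²) ≈ 85.147, ∠D ≈ 86.63°
|H| = 20 / 85.147 ≈ 0.23489
Gain = 20 log₁₀(0.23489) ≈ -12.58 dB
∠H = 0.00° − 86.63° = -86.63°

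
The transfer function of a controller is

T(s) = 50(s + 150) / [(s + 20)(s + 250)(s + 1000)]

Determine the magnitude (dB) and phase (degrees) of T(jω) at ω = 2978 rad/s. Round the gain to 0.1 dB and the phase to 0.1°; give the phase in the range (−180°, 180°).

-105.5 dB, -159.1°

At s = jω = j2978:
zero (s+150): 150 + j2978 → |·| = √(150²+2978²) = √8890984 ≈ 2981.8, ∠ = arctan(2978/150) ≈ 87.12°
pole (s+20): 20 + j2978 → |·| = √(20²+2978²) = √8868884 ≈ 2978.1, ∠ = arctan(2978/20) ≈ 89.62°
pole (s+250): 250 + j2978 → |·| = √(250²+2978²) = √8930984 ≈ 2988.5, ∠ = arctan(2978/250) ≈ 85.20°
pole (s+1000): 1000 + j2978 → |·| = √(1000²+2978²) = √9868484 ≈ 3141.4, ∠ = arctan(2978/1000) ≈ 71.44°
|T| = 50 · 2981.8 / 2.7959e+10 ≈ 5.3325e-06
Gain = 20 log₁₀(5.3325e-06) ≈ -105.46 dB
∠T = 87.12° − 246.26° = -159.14°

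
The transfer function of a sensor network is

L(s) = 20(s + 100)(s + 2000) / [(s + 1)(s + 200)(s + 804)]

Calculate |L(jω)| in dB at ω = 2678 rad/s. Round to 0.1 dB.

At s = jω = j2678:
zero (s+100): 100 + j2678 → |·| = √(100²+2678²) = √7181684 ≈ 2679.9, ∠ = arctan(2678/100) ≈ 87.86°
zero (s+2000): 2000 + j2678 → |·| = √(2000²+2678²) = √11171684 ≈ 3342.4, ∠ = arctan(2678/2000) ≈ 53.25°
pole (s+1): 1 + j2678 → |·| = √(1²+2678²) = √7171685 ≈ 2678, ∠ = arctan(2678/1) ≈ 89.98°
pole (s+200): 200 + j2678 → |·| = √(200²+2678²) = √7211684 ≈ 2685.5, ∠ = arctan(2678/200) ≈ 85.73°
pole (s+804): 804 + j2678 → |·| = √(804²+2678²) = √7818100 ≈ 2796.1, ∠ = arctan(2678/804) ≈ 73.29°
|L| = 20 · 8.9573e+06 / 2.0109e+10 ≈ 0.0089087
Gain = 20 log₁₀(0.0089087) ≈ -41.00 dB

-41.0 dB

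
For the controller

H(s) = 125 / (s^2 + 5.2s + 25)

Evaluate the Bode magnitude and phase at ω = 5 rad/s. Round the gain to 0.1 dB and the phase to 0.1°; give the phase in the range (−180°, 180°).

At s = jω = j5:
quadratic: (j5)² + 5.2·j5 + 25 = 0 + j26 → |·| ≈ 26, ∠ ≈ 90.00°
|H| = 125 / 26 ≈ 4.8077
Gain = 20 log₁₀(4.8077) ≈ 13.64 dB
∠H = 0.00° − 90.00° = -90.00°

13.6 dB, -90.0°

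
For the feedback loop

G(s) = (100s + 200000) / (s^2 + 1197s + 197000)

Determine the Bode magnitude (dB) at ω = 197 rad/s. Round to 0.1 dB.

Substitute s = j197:
Numerator: 100(j197) + 200000 = 200000 + j19700
Denominator: (j197)^2 + 1197(j197) + 197000 = 158191 + j235809
|N| = √(200000² + 19700²) ≈ 2.0097e+05, ∠N ≈ 5.63°
|D| = √(158191² + 235809²) ≈ 2.8395e+05, ∠D ≈ 56.14°
|G| = 2.0097e+05 / 2.8395e+05 ≈ 0.70777
Gain = 20 log₁₀(0.70777) ≈ -3.00 dB

-3.0 dB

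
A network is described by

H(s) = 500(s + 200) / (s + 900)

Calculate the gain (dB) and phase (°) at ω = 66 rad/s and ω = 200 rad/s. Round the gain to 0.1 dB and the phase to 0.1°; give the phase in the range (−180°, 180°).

ω = 66: 41.3 dB, 14.1°; ω = 200: 43.7 dB, 32.5°

At s = jω = j66:
zero (s+200): 200 + j66 → |·| = √(200²+66²) = √44356 ≈ 210.61, ∠ = arctan(66/200) ≈ 18.26°
pole (s+900): 900 + j66 → |·| = √(900²+66²) = √814356 ≈ 902.42, ∠ = arctan(66/900) ≈ 4.19°
|H| = 500 · 210.61 / 902.42 ≈ 116.69
Gain = 20 log₁₀(116.69) ≈ 41.34 dB
∠H = 18.26° − 4.19° = 14.07°

At s = jω = j200:
zero (s+200): 200 + j200 → |·| = √(200²+200²) = √80000 ≈ 282.84, ∠ = arctan(200/200) ≈ 45.00°
pole (s+900): 900 + j200 → |·| = √(900²+200²) = √850000 ≈ 921.95, ∠ = arctan(200/900) ≈ 12.53°
|H| = 500 · 282.84 / 921.95 ≈ 153.39
Gain = 20 log₁₀(153.39) ≈ 43.72 dB
∠H = 45.00° − 12.53° = 32.47°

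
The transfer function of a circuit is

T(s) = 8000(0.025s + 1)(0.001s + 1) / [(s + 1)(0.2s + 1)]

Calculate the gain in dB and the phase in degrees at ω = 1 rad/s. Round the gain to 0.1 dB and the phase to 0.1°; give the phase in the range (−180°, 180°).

74.9 dB, -54.8°

At ω = 1 rad/s:
zero (1 + j1·0.025) = 1 + j0.025 → |·| ≈ 1.0003, ∠ ≈ 1.43°
zero (1 + j1·0.001) = 1 + j0.001 → |·| ≈ 1, ∠ ≈ 0.06°
pole (1 + j1·1) = 1 + j1 → |·| ≈ 1.4142, ∠ ≈ 45.00°
pole (1 + j1·0.2) = 1 + j0.2 → |·| ≈ 1.0198, ∠ ≈ 11.31°
|T| = 8000 · 1.0003 · 1 / (1.4142 · 1.0198) ≈ 5548.7
Gain = 20 log₁₀(5548.7) ≈ 74.88 dB
∠T = (1.43° + 0.06°) − (45.00° + 11.31°) = -54.82°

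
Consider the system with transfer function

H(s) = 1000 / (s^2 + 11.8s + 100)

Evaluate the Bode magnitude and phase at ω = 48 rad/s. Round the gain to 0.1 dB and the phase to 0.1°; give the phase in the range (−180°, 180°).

At s = jω = j48:
quadratic: (j48)² + 11.8·j48 + 100 = -2204 + j566.4 → |·| ≈ 2275.6, ∠ ≈ 165.59°
|H| = 1000 / 2275.6 ≈ 0.43944
Gain = 20 log₁₀(0.43944) ≈ -7.14 dB
∠H = 0.00° − 165.59° = -165.59°

-7.1 dB, -165.6°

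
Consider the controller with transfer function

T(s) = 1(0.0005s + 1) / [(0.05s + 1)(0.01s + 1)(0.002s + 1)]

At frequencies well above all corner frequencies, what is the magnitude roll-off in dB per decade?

-40 dB/decade

Each pole contributes −20 dB/decade at high frequency; each zero contributes +20 dB/decade.
Net: 1 zero(s) − 3 pole(s) → -40 dB/decade.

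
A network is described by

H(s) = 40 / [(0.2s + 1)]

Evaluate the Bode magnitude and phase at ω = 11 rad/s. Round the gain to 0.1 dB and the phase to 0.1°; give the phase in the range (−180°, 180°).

At ω = 11 rad/s:
pole (1 + j11·0.2) = 1 + j2.2 → |·| ≈ 2.4166, ∠ ≈ 65.56°
|H| = 40 · 1 / (2.4166) ≈ 16.552
Gain = 20 log₁₀(16.552) ≈ 24.38 dB
∠H = (0°) − (65.56°) = -65.56°

24.4 dB, -65.6°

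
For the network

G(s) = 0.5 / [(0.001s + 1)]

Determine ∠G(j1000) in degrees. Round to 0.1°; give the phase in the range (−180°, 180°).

At ω = 1000 rad/s:
pole (1 + j1000·0.001) = 1 + j1 → |·| ≈ 1.4142, ∠ ≈ 45.00°
∠G = (0°) − (45.00°) = -45.00°

-45.0°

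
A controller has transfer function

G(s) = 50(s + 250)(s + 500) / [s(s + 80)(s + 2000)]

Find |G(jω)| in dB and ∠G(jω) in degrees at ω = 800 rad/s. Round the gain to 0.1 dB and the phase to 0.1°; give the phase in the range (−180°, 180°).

-30.9 dB, -65.5°

At s = jω = j800:
zero (s+250): 250 + j800 → |·| = √(250²+800²) = √702500 ≈ 838.15, ∠ = arctan(800/250) ≈ 72.65°
zero (s+500): 500 + j800 → |·| = √(500²+800²) = √890000 ≈ 943.4, ∠ = arctan(800/500) ≈ 57.99°
pole (s+80): 80 + j800 → |·| = √(80²+800²) = √646400 ≈ 803.99, ∠ = arctan(800/80) ≈ 84.29°
pole (s+2000): 2000 + j800 → |·| = √(2000²+800²) = √4640000 ≈ 2154.1, ∠ = arctan(800/2000) ≈ 21.80°
pole at origin: |s| = 800, ∠ = 90.00° (in denominator)
|G| = 50 · 7.9071e+05 / 1.3855e+09 ≈ 0.028535
Gain = 20 log₁₀(0.028535) ≈ -30.89 dB
∠G = 130.64° − 196.09° = -65.45°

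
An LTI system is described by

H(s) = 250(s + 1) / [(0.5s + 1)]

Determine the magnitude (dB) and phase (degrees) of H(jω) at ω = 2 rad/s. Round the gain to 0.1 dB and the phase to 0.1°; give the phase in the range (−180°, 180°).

At ω = 2 rad/s:
zero (1 + j2·1) = 1 + j2 → |·| ≈ 2.2361, ∠ ≈ 63.43°
pole (1 + j2·0.5) = 1 + j1 → |·| ≈ 1.4142, ∠ ≈ 45.00°
|H| = 250 · 2.2361 / (1.4142) ≈ 395.29
Gain = 20 log₁₀(395.29) ≈ 51.94 dB
∠H = (63.43°) − (45.00°) = 18.43°

51.9 dB, 18.4°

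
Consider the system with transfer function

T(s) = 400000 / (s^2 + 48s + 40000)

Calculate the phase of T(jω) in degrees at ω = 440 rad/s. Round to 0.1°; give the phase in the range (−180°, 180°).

At s = jω = j440:
quadratic: (j440)² + 48·j440 + 40000 = -153600 + j21120 → |·| ≈ 1.5505e+05, ∠ ≈ 172.17°
∠T = 0.00° − 172.17° = -172.17°

-172.2°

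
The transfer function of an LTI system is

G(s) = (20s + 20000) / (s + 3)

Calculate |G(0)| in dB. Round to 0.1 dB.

G(0) = 20000 / 3 ≈ 6666.7
20 log₁₀(6666.7) ≈ 76.48 dB

76.5 dB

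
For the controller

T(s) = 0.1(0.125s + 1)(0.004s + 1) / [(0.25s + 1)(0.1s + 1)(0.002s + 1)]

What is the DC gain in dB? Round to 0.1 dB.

-20.0 dB

T(0) = 0.1 · 1 / 1 = 0.1
20 log₁₀(0.1) ≈ -20.00 dB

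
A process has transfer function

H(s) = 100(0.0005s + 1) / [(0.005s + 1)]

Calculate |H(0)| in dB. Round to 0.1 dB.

40.0 dB

H(0) = 100 · 1 / 1 = 100
20 log₁₀(100) ≈ 40.00 dB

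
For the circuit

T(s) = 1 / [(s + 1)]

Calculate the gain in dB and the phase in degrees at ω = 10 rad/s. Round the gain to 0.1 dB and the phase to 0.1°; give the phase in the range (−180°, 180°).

At ω = 10 rad/s:
pole (1 + j10·1) = 1 + j10 → |·| ≈ 10.05, ∠ ≈ 84.29°
|T| = 1 · 1 / (10.05) ≈ 0.099502
Gain = 20 log₁₀(0.099502) ≈ -20.04 dB
∠T = (0°) − (84.29°) = -84.29°

-20.0 dB, -84.3°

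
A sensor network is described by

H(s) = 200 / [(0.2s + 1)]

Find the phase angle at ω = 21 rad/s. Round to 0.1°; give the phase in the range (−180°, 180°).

At ω = 21 rad/s:
pole (1 + j21·0.2) = 1 + j4.2 → |·| ≈ 4.3174, ∠ ≈ 76.61°
∠H = (0°) − (76.61°) = -76.61°

-76.6°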